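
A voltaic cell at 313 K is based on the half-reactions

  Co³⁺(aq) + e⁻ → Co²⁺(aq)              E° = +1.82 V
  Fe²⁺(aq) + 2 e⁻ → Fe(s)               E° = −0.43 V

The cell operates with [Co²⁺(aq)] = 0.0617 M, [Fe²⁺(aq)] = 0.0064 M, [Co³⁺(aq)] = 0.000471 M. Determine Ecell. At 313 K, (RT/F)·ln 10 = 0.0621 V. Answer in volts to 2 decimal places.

Co³⁺/Co²⁺ is reduced (cathode, E° = +1.82 V) and Fe²⁺/Fe is oxidized (anode).
The standard potential is +1.82 − (−0.43) = +2.25 V and the balanced reaction transfers n = 2 electrons.
The balanced reaction is 2 Co³⁺(aq) + Fe(s) → 2 Co²⁺(aq) + Fe²⁺(aq), so Q = ([Co²⁺(aq)]^2·[Fe²⁺(aq)]) / [Co³⁺(aq)]^2 = 110 and log Q = 2.041.
By the Nernst equation, E = +2.25 − (0.0621/2)·(2.041) = +2.19 V.

+2.19 V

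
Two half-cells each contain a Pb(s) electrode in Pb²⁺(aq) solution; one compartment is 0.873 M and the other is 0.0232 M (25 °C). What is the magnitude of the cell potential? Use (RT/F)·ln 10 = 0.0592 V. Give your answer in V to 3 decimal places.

For a concentration cell E°cell = 0, since both electrodes use the same couple.
The compartment with the higher Pb²⁺(aq) concentration (0.873 M) acts as the cathode; ions are reduced there and produced at the dilute (0.0232 M) anode.
With n = 2, Ecell = −(0.0592/2)·log([dilute]/[conc]) = −(0.0592/2)·log(0.0232/0.873) = +0.047 V.

0.047 V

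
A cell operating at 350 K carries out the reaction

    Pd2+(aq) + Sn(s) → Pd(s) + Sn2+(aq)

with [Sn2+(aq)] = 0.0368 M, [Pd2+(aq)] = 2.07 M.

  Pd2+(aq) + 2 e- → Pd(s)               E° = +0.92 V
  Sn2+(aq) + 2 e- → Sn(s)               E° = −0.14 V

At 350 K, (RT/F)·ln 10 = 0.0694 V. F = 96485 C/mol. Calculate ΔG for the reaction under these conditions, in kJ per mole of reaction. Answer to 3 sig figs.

With Pd²⁺/Pd reduced at the cathode, E°cell = +0.92 − (−0.14) = +1.06 V and n = 2.
Here Q = [Sn2+(aq)] / [Pd2+(aq)] = 0.0178 (log Q = −1.750), giving E = +1.06 − (0.0694/2)·(−1.750) = +1.1207 V.
Finally ΔG = −nFE = −(2)(96485 C/mol)(+1.1207 V) = −216 kJ/mol.

−216 kJ/mol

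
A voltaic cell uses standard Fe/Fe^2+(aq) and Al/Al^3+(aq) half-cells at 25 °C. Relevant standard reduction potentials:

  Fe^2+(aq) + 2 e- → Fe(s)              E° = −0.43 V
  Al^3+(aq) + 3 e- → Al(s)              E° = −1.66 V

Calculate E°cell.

Of the two couples in this cell, the one with the more positive reduction potential is reduced at the cathode: here that is Fe²⁺/Fe (−0.43 V); Al³⁺/Al (−1.66 V) is the anode.
E°cell = E°(cathode) − E°(anode) = −0.43 − (−1.66) = +1.23 V.

+1.23 V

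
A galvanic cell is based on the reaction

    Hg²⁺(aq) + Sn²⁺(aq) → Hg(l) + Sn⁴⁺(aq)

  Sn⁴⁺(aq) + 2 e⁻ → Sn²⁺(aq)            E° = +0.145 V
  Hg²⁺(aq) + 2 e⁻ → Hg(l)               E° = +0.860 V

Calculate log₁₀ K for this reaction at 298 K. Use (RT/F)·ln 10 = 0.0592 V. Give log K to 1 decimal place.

log K = 24.2

The Hg²⁺/Hg couple is reduced (cathode); E°cell = +0.860 − (+0.145) = +0.715 V with n = 2.
At equilibrium E = 0, so log K = nE°cell / 0.0592 = (2)(+0.715) / 0.0592 = 24.2.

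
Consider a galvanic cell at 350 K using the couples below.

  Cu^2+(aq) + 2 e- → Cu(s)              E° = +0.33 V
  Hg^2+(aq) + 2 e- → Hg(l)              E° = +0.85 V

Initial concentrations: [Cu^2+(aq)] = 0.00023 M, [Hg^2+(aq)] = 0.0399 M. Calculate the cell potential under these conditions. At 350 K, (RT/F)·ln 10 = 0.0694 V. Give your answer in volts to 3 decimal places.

The Hg²⁺/Hg couple has the more positive E°, so it is the cathode; Cu²⁺/Cu is the anode.
E°cell = E°cat − E°an = +0.85 − (+0.33) = +0.52 V; n = 2.
For the overall reaction Hg^2+(aq) + Cu(s) → Hg(l) + Cu^2+(aq), Q = [Cu^2+(aq)] / [Hg^2+(aq)] = 0.00576, giving log Q = −2.239.
Applying E = E° − (RT ln10/nF)·log Q gives +0.52 − (0.0694/2)(−2.239) = +0.598 V.

+0.598 V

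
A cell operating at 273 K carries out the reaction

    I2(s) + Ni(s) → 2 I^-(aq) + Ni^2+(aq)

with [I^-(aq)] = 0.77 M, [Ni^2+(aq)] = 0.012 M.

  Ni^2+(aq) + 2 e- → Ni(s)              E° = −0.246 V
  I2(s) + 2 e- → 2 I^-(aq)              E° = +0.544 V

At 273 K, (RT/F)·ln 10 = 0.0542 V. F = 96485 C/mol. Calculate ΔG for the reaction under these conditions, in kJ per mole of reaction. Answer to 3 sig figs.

With I₂/I⁻ reduced at the cathode, E°cell = +0.544 − (−0.246) = +0.790 V and n = 2.
Here Q = [I^-(aq)]^2·[Ni^2+(aq)] = 0.00711 (log Q = −2.148), giving E = +0.790 − (0.0542/2)·(−2.148) = +0.8482 V.
Then ΔG = −nFE = −2 × 96485 × +0.8482 J/mol = −164 kJ/mol.

−164 kJ/mol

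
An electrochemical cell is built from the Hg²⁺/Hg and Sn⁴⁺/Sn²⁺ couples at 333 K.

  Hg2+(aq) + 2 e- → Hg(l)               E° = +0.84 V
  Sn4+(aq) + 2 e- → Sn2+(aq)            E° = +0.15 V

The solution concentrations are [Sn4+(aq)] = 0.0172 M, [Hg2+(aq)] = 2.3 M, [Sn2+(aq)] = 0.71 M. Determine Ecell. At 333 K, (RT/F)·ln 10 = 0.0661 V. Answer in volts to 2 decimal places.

Hg²⁺/Hg is reduced (cathode, E° = +0.84 V) and Sn⁴⁺/Sn²⁺ is oxidized (anode).
E°cell = E°cat − E°an = +0.84 − (+0.15) = +0.69 V; n = 2.
For the overall reaction Hg2+(aq) + Sn2+(aq) → Hg(l) + Sn4+(aq), Q = [Sn4+(aq)] / ([Hg2+(aq)]·[Sn2+(aq)]) = 0.0105, giving log Q = −1.977.
E = E° − (0.0661/n)·log Q = +0.69 − (0.0661/2)(−1.977) = +0.76 V.

+0.76 V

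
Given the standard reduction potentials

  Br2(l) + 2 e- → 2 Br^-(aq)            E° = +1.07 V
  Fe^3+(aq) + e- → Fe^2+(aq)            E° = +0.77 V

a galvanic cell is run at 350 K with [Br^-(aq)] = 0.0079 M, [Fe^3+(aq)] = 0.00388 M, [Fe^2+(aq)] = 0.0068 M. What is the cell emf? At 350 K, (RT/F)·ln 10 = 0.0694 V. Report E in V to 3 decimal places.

Since E°(Br₂/Br⁻) > E°(Fe³⁺/Fe²⁺), Br₂/Br⁻ serves as the cathode.
E°cell = +1.07 − (+0.77) = +0.30 V, with n = 2 electrons transferred.
Balancing gives Br2(l) + 2 Fe^2+(aq) → 2 Br^-(aq) + 2 Fe^3+(aq); hence Q = ([Br^-(aq)]^2·[Fe^3+(aq)]^2) / [Fe^2+(aq)]^2 = 2.03×10^−5 (log Q = −4.692).
E = E° − (0.0694/n)·log Q = +0.30 − (0.0694/2)(−4.692) = +0.463 V.

+0.463 V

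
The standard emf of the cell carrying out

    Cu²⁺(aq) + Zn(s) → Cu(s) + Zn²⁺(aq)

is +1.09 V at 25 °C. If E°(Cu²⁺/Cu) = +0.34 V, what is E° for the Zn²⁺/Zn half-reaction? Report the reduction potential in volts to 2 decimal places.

In the reaction as written the Cu²⁺/Cu couple is reduced (cathode) and Zn²⁺/Zn is oxidized (anode), so E°cell = E°(Cu²⁺/Cu) − E°(Zn²⁺/Zn).
E°(Zn²⁺/Zn) = E°(cathode) − E°cell = +0.34 − (+1.09) = −0.75 V.

−0.75 V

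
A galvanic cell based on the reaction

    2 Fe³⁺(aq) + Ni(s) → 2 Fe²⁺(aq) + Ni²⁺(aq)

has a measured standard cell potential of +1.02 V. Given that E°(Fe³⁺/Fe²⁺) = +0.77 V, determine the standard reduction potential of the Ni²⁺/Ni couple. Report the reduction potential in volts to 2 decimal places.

In the reaction as written the Fe³⁺/Fe²⁺ couple is reduced (cathode) and Ni²⁺/Ni is oxidized (anode), so E°cell = E°(Fe³⁺/Fe²⁺) − E°(Ni²⁺/Ni).
E°(Ni²⁺/Ni) = E°(cathode) − E°cell = +0.77 − (+1.02) = −0.25 V.

−0.25 V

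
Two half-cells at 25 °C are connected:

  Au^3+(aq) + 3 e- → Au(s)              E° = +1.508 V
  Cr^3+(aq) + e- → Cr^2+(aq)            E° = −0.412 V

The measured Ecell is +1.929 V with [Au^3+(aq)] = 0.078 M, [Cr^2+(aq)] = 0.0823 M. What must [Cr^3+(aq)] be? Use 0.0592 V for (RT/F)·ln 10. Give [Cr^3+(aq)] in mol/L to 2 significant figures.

The Au³⁺/Au couple has the larger reduction potential, so it is the cathode: E°cell = +1.508 − (−0.412) = +1.920 V and n = 3.
From the Nernst equation, log Q = n(E° − E)/0.0592 = 3·(+1.920 − (+1.929))/0.0592 = −0.456.
The balanced reaction is Au^3+(aq) + 3 Cr^2+(aq) → Au(s) + 3 Cr^3+(aq), so Q = [Cr^3+(aq)]^3 / ([Au^3+(aq)]·[Cr^2+(aq)]^3).
Isolating [Cr^3+(aq)] in Q = 10^{−0.456} yields log [Cr^3+(aq)] = −1.606, i.e. 0.025 M.

0.025 M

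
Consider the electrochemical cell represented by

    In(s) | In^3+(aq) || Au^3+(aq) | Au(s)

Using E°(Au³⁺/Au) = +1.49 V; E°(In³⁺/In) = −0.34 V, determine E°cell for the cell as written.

By convention the left-hand electrode in cell notation is the anode (oxidation) and the right-hand electrode is the cathode (reduction).
E°cell = E°(right) − E°(left) = +1.49 − (−0.34) = +1.83 V.

+1.83 V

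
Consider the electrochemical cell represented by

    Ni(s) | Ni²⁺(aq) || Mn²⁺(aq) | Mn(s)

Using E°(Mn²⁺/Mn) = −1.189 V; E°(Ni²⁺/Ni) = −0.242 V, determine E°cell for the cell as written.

By convention the left-hand electrode in cell notation is the anode (oxidation) and the right-hand electrode is the cathode (reduction).
E°cell = E°(right) − E°(left) = −1.189 − (−0.242) = −0.947 V.
The negative sign shows that, as written, the cell would require an external voltage to drive the reaction.

−0.947 V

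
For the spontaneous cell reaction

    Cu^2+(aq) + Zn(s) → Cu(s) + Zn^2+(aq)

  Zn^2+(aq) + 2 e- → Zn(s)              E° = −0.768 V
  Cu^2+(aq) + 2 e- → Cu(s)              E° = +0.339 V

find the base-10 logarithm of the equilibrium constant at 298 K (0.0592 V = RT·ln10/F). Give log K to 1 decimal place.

log K = 37.4

The Cu²⁺/Cu couple is reduced (cathode); E°cell = +0.339 − (−0.768) = +1.107 V with n = 2.
At equilibrium E = 0, so log K = nE°cell / 0.0592 = (2)(+1.107) / 0.0592 = 37.4.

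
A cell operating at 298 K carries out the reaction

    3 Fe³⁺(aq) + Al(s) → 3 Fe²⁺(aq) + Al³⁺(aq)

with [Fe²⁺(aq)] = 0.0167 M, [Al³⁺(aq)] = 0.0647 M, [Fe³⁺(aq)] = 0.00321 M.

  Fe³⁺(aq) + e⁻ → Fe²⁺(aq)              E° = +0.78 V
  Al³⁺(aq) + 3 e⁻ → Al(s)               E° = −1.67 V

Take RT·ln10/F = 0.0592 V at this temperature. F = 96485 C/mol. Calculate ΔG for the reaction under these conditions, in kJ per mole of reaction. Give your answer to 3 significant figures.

The standard cell potential is +0.78 − (−1.67) = +2.45 V, with n = 3 electrons in the balanced equation.
Here Q = ([Fe²⁺(aq)]^3·[Al³⁺(aq)]) / [Fe³⁺(aq)]^3 = 9.11 (log Q = 0.960), giving E = +2.45 − (0.0592/3)·(0.960) = +2.4311 V.
ΔG = −nFE = −(3)(96485)(+2.4311) J/mol = −704 kJ/mol.

−704 kJ/mol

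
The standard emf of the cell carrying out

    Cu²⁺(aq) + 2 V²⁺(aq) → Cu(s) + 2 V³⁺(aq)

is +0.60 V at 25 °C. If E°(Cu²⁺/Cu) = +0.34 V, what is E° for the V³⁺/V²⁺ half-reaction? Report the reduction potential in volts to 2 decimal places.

−0.26 V

In the reaction as written the Cu²⁺/Cu couple is reduced (cathode) and V³⁺/V²⁺ is oxidized (anode), so E°cell = E°(Cu²⁺/Cu) − E°(V³⁺/V²⁺).
E°(V³⁺/V²⁺) = E°(cathode) − E°cell = +0.34 − (+0.60) = −0.26 V.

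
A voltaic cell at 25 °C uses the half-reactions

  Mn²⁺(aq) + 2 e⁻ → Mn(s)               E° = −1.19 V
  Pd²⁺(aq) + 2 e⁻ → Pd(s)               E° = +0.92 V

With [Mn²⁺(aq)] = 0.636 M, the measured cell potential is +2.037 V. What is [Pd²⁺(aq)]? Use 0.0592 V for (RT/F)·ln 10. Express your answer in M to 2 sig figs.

With Pd²⁺/Pd at the cathode and Mn²⁺/Mn at the anode, E°cell = +0.92 − (−1.19) = +2.11 V (n = 2).
From the Nernst equation, log Q = n(E° − E)/0.0592 = 2·(+2.11 − (+2.037))/0.0592 = 2.466.
The balanced reaction is Pd²⁺(aq) + Mn(s) → Pd(s) + Mn²⁺(aq), so Q = [Mn²⁺(aq)] / [Pd²⁺(aq)].
Isolating [Pd²⁺(aq)] in Q = 10^{2.466} yields log [Pd²⁺(aq)] = −2.663, i.e. 0.0022 M.

0.0022 M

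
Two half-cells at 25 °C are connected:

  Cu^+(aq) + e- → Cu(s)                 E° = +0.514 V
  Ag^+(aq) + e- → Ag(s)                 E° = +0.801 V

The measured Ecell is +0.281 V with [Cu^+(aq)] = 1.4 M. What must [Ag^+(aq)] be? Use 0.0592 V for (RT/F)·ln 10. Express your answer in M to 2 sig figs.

Ag⁺/Ag is the cathode (higher E°); E°cell = +0.801 − (+0.514) = +0.287 V with n = 1.
From the Nernst equation, log Q = n(E° − E)/0.0592 = 1·(+0.287 − (+0.281))/0.0592 = 0.101.
The balanced reaction is Ag^+(aq) + Cu(s) → Ag(s) + Cu^+(aq), so Q = [Cu^+(aq)] / [Ag^+(aq)].
Solving for the unknown gives log [Ag^+(aq)] = 0.045, so [Ag^+(aq)] ≈ 1.1 M.

1.1 M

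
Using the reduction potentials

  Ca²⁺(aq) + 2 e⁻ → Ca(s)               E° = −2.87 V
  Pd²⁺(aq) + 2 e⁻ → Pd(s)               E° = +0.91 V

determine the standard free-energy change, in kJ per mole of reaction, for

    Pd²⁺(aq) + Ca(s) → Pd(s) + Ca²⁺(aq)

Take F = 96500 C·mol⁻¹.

In the reaction as written Pd²⁺(aq) is reduced, so the Pd²⁺/Pd couple is the cathode and Ca²⁺/Ca is the anode.
E°cell = +0.91 − (−2.87) = +3.78 V; balancing electrons gives n = 2.
ΔG° = −nFE°cell = −(2)(96500)(+3.78) J/mol = −730 kJ/mol.

−730 kJ/mol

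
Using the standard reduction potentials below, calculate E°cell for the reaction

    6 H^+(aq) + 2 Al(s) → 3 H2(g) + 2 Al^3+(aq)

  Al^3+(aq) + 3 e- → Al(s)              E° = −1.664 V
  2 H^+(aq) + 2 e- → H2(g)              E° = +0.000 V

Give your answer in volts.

+1.664 V

H^+(aq) gains electrons, so the 2H⁺/H₂ couple is the cathode; the Al³⁺/Al couple is the anode.
E°cell = E°(cathode) − E°(anode) = +0.000 − (−1.664) = +1.664 V.
The positive value indicates the reaction is spontaneous as written.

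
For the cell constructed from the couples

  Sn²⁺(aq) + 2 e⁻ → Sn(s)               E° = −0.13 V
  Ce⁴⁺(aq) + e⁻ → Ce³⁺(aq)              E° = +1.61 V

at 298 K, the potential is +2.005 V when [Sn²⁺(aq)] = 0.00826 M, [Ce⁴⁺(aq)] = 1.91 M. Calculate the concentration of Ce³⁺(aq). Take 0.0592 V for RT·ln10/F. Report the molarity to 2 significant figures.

0.00070 M

Ce⁴⁺/Ce³⁺ is the cathode (higher E°); E°cell = +1.61 − (−0.13) = +1.74 V with n = 2.
Rearranging E = E° − (0.0592/n)·log Q gives log Q = 2(+1.74 − (+2.005))/0.0592 = −8.953.
The balanced reaction is 2 Ce⁴⁺(aq) + Sn(s) → 2 Ce³⁺(aq) + Sn²⁺(aq), so Q = ([Ce³⁺(aq)]^2·[Sn²⁺(aq)]) / [Ce⁴⁺(aq)]^2.
Solving for the unknown gives log [Ce³⁺(aq)] = −3.154, so [Ce³⁺(aq)] ≈ 0.00070 M.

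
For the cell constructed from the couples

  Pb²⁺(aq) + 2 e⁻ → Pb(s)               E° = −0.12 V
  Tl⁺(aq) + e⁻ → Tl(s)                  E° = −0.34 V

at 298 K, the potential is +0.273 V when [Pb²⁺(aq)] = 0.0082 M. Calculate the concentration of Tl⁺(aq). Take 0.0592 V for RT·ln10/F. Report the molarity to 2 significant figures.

The Pb²⁺/Pb couple has the larger reduction potential, so it is the cathode: E°cell = −0.12 − (−0.34) = +0.22 V and n = 2.
Rearranging E = E° − (0.0592/n)·log Q gives log Q = 2(+0.22 − (+0.273))/0.0592 = −1.791.
Balancing electrons gives Pb²⁺(aq) + 2 Tl(s) → Pb(s) + 2 Tl⁺(aq); thus Q = [Tl⁺(aq)]^2 / [Pb²⁺(aq)].
Isolating [Tl⁺(aq)] in Q = 10^{−1.791} yields log [Tl⁺(aq)] = −1.939, i.e. 0.012 M.

0.012 M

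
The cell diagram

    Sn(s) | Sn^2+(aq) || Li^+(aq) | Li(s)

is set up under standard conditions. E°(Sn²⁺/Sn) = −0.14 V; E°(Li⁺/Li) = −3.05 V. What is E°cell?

By convention the left-hand electrode in cell notation is the anode (oxidation) and the right-hand electrode is the cathode (reduction).
E°cell = E°(right) − E°(left) = −3.05 − (−0.14) = −2.91 V.
The negative sign shows that, as written, the cell would require an external voltage to drive the reaction.

−2.91 V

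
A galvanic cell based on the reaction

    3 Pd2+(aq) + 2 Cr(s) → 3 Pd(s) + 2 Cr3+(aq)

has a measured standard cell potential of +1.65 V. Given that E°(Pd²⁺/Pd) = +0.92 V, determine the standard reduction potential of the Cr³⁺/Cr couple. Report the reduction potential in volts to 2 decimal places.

−0.73 V

In the reaction as written the Pd²⁺/Pd couple is reduced (cathode) and Cr³⁺/Cr is oxidized (anode), so E°cell = E°(Pd²⁺/Pd) − E°(Cr³⁺/Cr).
E°(Cr³⁺/Cr) = E°(cathode) − E°cell = +0.92 − (+1.65) = −0.73 V.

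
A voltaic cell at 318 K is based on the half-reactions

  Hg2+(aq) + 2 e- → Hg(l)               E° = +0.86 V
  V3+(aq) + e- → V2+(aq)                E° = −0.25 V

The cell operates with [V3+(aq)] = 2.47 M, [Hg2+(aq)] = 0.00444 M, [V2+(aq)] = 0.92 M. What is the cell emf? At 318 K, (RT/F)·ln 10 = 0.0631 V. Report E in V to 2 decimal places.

The Hg²⁺/Hg couple has the more positive E°, so it is the cathode; V³⁺/V²⁺ is the anode.
E°cell = E°cat − E°an = +0.86 − (−0.25) = +1.11 V; n = 2.
For the overall reaction Hg2+(aq) + 2 V2+(aq) → Hg(l) + 2 V3+(aq), Q = [V3+(aq)]^2 / ([Hg2+(aq)]·[V2+(aq)]^2) = 1.62×10^3, giving log Q = 3.210.
E = E° − (0.0631/n)·log Q = +1.11 − (0.0631/2)(3.210) = +1.01 V.

+1.01 V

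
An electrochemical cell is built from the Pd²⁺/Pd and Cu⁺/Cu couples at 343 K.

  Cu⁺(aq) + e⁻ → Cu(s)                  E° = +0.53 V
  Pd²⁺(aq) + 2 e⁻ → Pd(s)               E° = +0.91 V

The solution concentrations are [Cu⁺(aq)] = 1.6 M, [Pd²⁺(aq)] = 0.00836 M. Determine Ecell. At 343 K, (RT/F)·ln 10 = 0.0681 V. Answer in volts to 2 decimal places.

+0.30 V

Since E°(Pd²⁺/Pd) > E°(Cu⁺/Cu), Pd²⁺/Pd serves as the cathode.
E°cell = E°cat − E°an = +0.91 − (+0.53) = +0.38 V; n = 2.
The balanced reaction is Pd²⁺(aq) + 2 Cu(s) → Pd(s) + 2 Cu⁺(aq), so Q = [Cu⁺(aq)]^2 / [Pd²⁺(aq)] = 306 and log Q = 2.486.
By the Nernst equation, E = +0.38 − (0.0681/2)·(2.486) = +0.30 V.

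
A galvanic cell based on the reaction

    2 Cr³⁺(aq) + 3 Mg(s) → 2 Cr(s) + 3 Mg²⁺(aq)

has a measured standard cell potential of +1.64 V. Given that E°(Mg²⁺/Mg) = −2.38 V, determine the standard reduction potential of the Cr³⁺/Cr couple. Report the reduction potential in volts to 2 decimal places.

−0.74 V

In the reaction as written the Cr³⁺/Cr couple is reduced (cathode) and Mg²⁺/Mg is oxidized (anode), so E°cell = E°(Cr³⁺/Cr) − E°(Mg²⁺/Mg).
E°(Cr³⁺/Cr) = E°cell + E°(anode) = +1.64 + (−2.38) = −0.74 V.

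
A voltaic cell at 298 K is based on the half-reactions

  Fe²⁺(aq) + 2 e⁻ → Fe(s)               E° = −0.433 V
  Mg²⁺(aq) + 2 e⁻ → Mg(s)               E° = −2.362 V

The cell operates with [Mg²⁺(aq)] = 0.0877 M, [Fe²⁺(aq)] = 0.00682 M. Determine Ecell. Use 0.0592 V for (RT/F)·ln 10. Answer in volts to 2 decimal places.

+1.90 V

Since E°(Fe²⁺/Fe) > E°(Mg²⁺/Mg), Fe²⁺/Fe serves as the cathode.
The standard potential is −0.433 − (−2.362) = +1.929 V and the balanced reaction transfers n = 2 electrons.
For the overall reaction Fe²⁺(aq) + Mg(s) → Fe(s) + Mg²⁺(aq), Q = [Mg²⁺(aq)] / [Fe²⁺(aq)] = 12.9, giving log Q = 1.109.
Applying E = E° − (RT ln10/nF)·log Q gives +1.929 − (0.0592/2)(1.109) = +1.90 V.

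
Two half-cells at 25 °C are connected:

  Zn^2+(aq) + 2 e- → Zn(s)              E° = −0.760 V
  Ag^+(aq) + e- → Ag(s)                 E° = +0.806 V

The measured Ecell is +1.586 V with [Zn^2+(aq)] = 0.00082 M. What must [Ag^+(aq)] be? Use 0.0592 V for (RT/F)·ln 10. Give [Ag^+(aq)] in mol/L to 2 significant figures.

The Ag⁺/Ag couple has the larger reduction potential, so it is the cathode: E°cell = +0.806 − (−0.760) = +1.566 V and n = 2.
Rearranging E = E° − (0.0592/n)·log Q gives log Q = 2(+1.566 − (+1.586))/0.0592 = −0.676.
For 2 Ag^+(aq) + Zn(s) → 2 Ag(s) + Zn^2+(aq), the reaction quotient is Q = [Zn^2+(aq)] / [Ag^+(aq)]^2.
Isolating [Ag^+(aq)] in Q = 10^{−0.676} yields log [Ag^+(aq)] = −1.205, i.e. 0.062 M.

0.062 M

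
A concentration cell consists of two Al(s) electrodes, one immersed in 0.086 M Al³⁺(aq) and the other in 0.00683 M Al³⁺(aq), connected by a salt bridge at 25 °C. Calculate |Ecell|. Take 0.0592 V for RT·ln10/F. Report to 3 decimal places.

For a concentration cell E°cell = 0, since both electrodes use the same couple.
The compartment with the higher Al³⁺(aq) concentration (0.086 M) acts as the cathode; ions are reduced there and produced at the dilute (0.00683 M) anode.
With n = 3, Ecell = −(0.0592/3)·log([dilute]/[conc]) = −(0.0592/3)·log(0.00683/0.086) = +0.022 V.

0.022 V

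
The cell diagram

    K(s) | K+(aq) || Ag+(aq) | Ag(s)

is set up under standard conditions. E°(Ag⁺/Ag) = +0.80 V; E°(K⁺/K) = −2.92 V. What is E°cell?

By convention the left-hand electrode in cell notation is the anode (oxidation) and the right-hand electrode is the cathode (reduction).
E°cell = E°(right) − E°(left) = +0.80 − (−2.92) = +3.72 V.

+3.72 V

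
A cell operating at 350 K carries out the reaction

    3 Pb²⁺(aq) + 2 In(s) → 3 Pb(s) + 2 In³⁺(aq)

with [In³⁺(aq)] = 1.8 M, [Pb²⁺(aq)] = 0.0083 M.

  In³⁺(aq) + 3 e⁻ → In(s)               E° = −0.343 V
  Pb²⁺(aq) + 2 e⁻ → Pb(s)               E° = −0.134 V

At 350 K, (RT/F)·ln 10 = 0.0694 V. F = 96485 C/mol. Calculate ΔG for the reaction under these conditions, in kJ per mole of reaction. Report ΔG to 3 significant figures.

With Pb²⁺/Pb reduced at the cathode, E°cell = −0.134 − (−0.343) = +0.209 V and n = 6.
The reaction quotient is [In³⁺(aq)]^2 / [Pb²⁺(aq)]^3 = 5.67×10^6; by Nernst, E = +0.209 − (0.0694/6)(6.753) = +0.1309 V.
ΔG = −nFE = −(6)(96485)(+0.1309) J/mol = −75.8 kJ/mol.

−75.8 kJ/mol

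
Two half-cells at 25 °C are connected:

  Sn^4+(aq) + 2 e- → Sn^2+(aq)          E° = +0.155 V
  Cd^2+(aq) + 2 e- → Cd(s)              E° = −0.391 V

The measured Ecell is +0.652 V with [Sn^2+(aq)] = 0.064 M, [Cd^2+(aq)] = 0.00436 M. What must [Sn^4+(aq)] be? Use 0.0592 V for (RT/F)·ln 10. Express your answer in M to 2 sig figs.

The Sn⁴⁺/Sn²⁺ couple has the larger reduction potential, so it is the cathode: E°cell = +0.155 − (−0.391) = +0.546 V and n = 2.
Since E = E° − (0.0592/n)·log Q, log Q = n(E° − E)/0.0592 = −3.581.
For Sn^4+(aq) + Cd(s) → Sn^2+(aq) + Cd^2+(aq), the reaction quotient is Q = ([Sn^2+(aq)]·[Cd^2+(aq)]) / [Sn^4+(aq)].
Solving for the unknown gives log [Sn^4+(aq)] = 0.027, so [Sn^4+(aq)] ≈ 1.1 M.

1.1 M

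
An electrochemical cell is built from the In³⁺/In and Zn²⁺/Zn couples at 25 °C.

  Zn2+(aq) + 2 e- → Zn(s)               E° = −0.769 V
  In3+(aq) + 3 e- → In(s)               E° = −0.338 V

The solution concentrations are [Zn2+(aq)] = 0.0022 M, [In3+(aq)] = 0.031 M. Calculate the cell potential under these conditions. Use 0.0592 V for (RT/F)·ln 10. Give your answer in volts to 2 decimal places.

+0.48 V

The In³⁺/In couple has the more positive E°, so it is the cathode; Zn²⁺/Zn is the anode.
The standard potential is −0.338 − (−0.769) = +0.431 V and the balanced reaction transfers n = 6 electrons.
Balancing gives 2 In3+(aq) + 3 Zn(s) → 2 In(s) + 3 Zn2+(aq); hence Q = [Zn2+(aq)]^3 / [In3+(aq)]^2 = 1.11×10^−5 (log Q = −4.955).
By the Nernst equation, E = +0.431 − (0.0592/6)·(−4.955) = +0.48 V.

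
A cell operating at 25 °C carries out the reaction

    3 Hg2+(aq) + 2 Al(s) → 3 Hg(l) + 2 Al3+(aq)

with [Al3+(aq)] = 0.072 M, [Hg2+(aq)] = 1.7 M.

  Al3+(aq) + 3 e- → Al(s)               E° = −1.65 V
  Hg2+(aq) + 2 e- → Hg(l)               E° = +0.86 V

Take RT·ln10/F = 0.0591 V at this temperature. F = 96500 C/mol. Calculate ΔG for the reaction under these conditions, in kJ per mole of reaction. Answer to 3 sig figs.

−1470 kJ/mol

E°cell = +0.86 − (−1.65) = +2.51 V; the balanced reaction transfers n = 6 electrons.
The reaction quotient is [Al3+(aq)]^2 / [Hg2+(aq)]^3 = 0.00106; by Nernst, E = +2.51 − (0.0591/6)(−2.977) = +2.5393 V.
Then ΔG = −nFE = −6 × 96500 × +2.5393 J/mol = −1470 kJ/mol.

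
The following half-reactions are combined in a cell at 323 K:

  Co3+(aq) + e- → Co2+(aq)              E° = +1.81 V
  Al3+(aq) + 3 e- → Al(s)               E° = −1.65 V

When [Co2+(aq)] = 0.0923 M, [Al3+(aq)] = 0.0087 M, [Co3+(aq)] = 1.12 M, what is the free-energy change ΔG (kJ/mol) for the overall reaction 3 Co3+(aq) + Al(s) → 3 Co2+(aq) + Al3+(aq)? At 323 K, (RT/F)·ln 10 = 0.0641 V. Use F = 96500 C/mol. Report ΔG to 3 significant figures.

−1030 kJ/mol

E°cell = +1.81 − (−1.65) = +3.46 V; the balanced reaction transfers n = 3 electrons.
The reaction quotient is ([Co2+(aq)]^3·[Al3+(aq)]) / [Co3+(aq)]^3 = 4.87×10^−6; by Nernst, E = +3.46 − (0.0641/3)(−5.313) = +3.5735 V.
Finally ΔG = −nFE = −(3)(96500 C/mol)(+3.5735 V) = −1030 kJ/mol.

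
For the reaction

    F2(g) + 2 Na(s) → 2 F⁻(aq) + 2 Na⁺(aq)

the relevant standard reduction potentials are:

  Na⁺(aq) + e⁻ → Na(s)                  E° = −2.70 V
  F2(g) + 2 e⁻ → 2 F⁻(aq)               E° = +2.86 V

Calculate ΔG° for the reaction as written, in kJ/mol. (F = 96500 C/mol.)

In the reaction as written F2(g) is reduced, so the F₂/F⁻ couple is the cathode and Na⁺/Na is the anode.
E°cell = +2.86 − (−2.70) = +5.56 V; balancing electrons gives n = 2.
ΔG° = −nFE°cell = −(2)(96500)(+5.56) J/mol = −1073 kJ/mol.

−1073 kJ/mol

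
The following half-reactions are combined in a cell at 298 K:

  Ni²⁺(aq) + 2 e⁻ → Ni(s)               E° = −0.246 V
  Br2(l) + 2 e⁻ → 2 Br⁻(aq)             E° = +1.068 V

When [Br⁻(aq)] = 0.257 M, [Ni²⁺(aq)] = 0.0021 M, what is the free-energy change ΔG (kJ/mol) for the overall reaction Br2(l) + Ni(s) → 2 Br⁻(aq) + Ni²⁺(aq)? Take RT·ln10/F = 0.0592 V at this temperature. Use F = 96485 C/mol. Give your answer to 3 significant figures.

−276 kJ/mol

The standard cell potential is +1.068 − (−0.246) = +1.314 V, with n = 2 electrons in the balanced equation.
Q = [Br⁻(aq)]^2·[Ni²⁺(aq)] = 0.000139, so log Q = −3.858 and E = +1.314 − (0.0592/2)(−3.858) = +1.4282 V.
ΔG = −nFE = −(2)(96485)(+1.4282) J/mol = −276 kJ/mol.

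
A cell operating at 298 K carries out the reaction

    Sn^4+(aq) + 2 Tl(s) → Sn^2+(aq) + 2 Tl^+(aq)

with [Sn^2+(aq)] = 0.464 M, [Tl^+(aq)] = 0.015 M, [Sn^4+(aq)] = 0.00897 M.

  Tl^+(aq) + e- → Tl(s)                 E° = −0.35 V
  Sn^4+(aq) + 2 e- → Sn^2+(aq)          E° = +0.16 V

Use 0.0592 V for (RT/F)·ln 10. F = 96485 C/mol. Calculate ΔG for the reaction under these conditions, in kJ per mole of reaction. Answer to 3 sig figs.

−109 kJ/mol

The standard cell potential is +0.16 − (−0.35) = +0.51 V, with n = 2 electrons in the balanced equation.
The reaction quotient is ([Sn^2+(aq)]·[Tl^+(aq)]^2) / [Sn^4+(aq)] = 0.0116; by Nernst, E = +0.51 − (0.0592/2)(−1.934) = +0.5672 V.
Finally ΔG = −nFE = −(2)(96485 C/mol)(+0.5672 V) = −109 kJ/mol.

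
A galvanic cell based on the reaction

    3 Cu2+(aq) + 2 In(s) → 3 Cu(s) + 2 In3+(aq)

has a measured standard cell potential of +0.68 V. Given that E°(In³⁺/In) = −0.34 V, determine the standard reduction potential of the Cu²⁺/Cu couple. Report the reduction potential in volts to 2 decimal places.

In the reaction as written the Cu²⁺/Cu couple is reduced (cathode) and In³⁺/In is oxidized (anode), so E°cell = E°(Cu²⁺/Cu) − E°(In³⁺/In).
E°(Cu²⁺/Cu) = E°cell + E°(anode) = +0.68 + (−0.34) = +0.34 V.

+0.34 V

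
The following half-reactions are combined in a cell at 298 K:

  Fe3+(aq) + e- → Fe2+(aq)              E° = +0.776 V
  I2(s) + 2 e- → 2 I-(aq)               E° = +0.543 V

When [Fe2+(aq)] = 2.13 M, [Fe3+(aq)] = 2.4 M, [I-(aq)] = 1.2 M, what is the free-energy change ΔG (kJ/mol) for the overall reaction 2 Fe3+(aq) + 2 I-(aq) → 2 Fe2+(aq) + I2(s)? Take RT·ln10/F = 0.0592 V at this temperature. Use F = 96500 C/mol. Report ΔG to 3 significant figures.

The standard cell potential is +0.776 − (+0.543) = +0.233 V, with n = 2 electrons in the balanced equation.
The reaction quotient is [Fe2+(aq)]^2 / ([Fe3+(aq)]^2·[I-(aq)]^2) = 0.547; by Nernst, E = +0.233 − (0.0592/2)(−0.262) = +0.2408 V.
ΔG = −nFE = −(2)(96500)(+0.2408) J/mol = −46.5 kJ/mol.

−46.5 kJ/mol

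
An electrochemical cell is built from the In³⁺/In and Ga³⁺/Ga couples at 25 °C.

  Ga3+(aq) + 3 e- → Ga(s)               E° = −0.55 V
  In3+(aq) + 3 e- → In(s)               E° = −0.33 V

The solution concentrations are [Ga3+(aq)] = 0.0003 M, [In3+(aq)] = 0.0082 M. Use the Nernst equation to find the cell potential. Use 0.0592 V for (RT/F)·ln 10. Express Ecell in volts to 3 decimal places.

In³⁺/In is reduced (cathode, E° = −0.33 V) and Ga³⁺/Ga is oxidized (anode).
E°cell = E°cat − E°an = −0.33 − (−0.55) = +0.22 V; n = 3.
For the overall reaction In3+(aq) + Ga(s) → In(s) + Ga3+(aq), Q = [Ga3+(aq)] / [In3+(aq)] = 0.0366, giving log Q = −1.437.
Applying E = E° − (RT ln10/nF)·log Q gives +0.22 − (0.0592/3)(−1.437) = +0.248 V.

+0.248 V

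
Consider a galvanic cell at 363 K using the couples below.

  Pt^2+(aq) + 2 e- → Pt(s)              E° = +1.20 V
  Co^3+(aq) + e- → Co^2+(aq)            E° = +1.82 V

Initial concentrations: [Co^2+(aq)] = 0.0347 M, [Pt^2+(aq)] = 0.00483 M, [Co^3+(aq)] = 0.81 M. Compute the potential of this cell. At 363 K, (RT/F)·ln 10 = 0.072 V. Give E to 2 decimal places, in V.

+0.80 V

The Co³⁺/Co²⁺ couple has the more positive E°, so it is the cathode; Pt²⁺/Pt is the anode.
E°cell = E°cat − E°an = +1.82 − (+1.20) = +0.62 V; n = 2.
Balancing gives 2 Co^3+(aq) + Pt(s) → 2 Co^2+(aq) + Pt^2+(aq); hence Q = ([Co^2+(aq)]^2·[Pt^2+(aq)]) / [Co^3+(aq)]^2 = 8.86×10^−6 (log Q = −5.052).
By the Nernst equation, E = +0.62 − (0.072/2)·(−5.052) = +0.80 V.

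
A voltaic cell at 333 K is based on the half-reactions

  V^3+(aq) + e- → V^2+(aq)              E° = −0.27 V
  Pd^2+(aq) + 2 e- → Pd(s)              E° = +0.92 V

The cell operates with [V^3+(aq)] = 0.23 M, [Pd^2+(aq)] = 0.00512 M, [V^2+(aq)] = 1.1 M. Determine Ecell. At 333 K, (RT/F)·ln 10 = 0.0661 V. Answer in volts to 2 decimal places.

+1.16 V

The Pd²⁺/Pd couple has the more positive E°, so it is the cathode; V³⁺/V²⁺ is the anode.
E°cell = +0.92 − (−0.27) = +1.19 V, with n = 2 electrons transferred.
For the overall reaction Pd^2+(aq) + 2 V^2+(aq) → Pd(s) + 2 V^3+(aq), Q = [V^3+(aq)]^2 / ([Pd^2+(aq)]·[V^2+(aq)]^2) = 8.54, giving log Q = 0.931.
Applying E = E° − (RT ln10/nF)·log Q gives +1.19 − (0.0661/2)(0.931) = +1.16 V.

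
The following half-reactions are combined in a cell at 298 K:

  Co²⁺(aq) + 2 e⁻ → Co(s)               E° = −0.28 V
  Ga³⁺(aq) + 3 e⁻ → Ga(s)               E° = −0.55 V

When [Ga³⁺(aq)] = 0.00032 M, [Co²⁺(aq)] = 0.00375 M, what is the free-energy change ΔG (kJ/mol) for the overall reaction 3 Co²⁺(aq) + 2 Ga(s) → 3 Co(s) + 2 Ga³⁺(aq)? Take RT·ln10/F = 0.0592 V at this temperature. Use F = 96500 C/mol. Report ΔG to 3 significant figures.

−155 kJ/mol

With Co²⁺/Co reduced at the cathode, E°cell = −0.28 − (−0.55) = +0.27 V and n = 6.
Q = [Ga³⁺(aq)]^2 / [Co²⁺(aq)]^3 = 1.94, so log Q = 0.288 and E = +0.27 − (0.0592/6)(0.288) = +0.2672 V.
ΔG = −nFE = −(6)(96500)(+0.2672) J/mol = −155 kJ/mol.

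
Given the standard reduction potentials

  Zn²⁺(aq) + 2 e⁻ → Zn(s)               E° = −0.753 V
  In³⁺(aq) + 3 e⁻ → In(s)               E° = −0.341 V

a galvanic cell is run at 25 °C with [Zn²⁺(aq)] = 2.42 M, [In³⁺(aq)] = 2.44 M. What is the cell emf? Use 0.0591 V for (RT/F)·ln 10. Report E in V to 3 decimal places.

+0.408 V

The In³⁺/In couple has the more positive E°, so it is the cathode; Zn²⁺/Zn is the anode.
E°cell = −0.341 − (−0.753) = +0.412 V, with n = 6 electrons transferred.
Balancing gives 2 In³⁺(aq) + 3 Zn(s) → 2 In(s) + 3 Zn²⁺(aq); hence Q = [Zn²⁺(aq)]^3 / [In³⁺(aq)]^2 = 2.38 (log Q = 0.377).
E = E° − (0.0591/n)·log Q = +0.412 − (0.0591/6)(0.377) = +0.408 V.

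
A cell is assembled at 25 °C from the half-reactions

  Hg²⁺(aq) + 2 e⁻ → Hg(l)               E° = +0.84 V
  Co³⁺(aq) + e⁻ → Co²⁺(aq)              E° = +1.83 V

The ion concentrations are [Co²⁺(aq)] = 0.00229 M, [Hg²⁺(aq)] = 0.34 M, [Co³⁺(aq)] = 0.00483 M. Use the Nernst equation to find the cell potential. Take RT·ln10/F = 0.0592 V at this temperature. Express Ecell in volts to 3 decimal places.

+1.023 V

Co³⁺/Co²⁺ is reduced (cathode, E° = +1.83 V) and Hg²⁺/Hg is oxidized (anode).
E°cell = +1.83 − (+0.84) = +0.99 V, with n = 2 electrons transferred.
The balanced reaction is 2 Co³⁺(aq) + Hg(l) → 2 Co²⁺(aq) + Hg²⁺(aq), so Q = ([Co²⁺(aq)]^2·[Hg²⁺(aq)]) / [Co³⁺(aq)]^2 = 0.0764 and log Q = −1.117.
By the Nernst equation, E = +0.99 − (0.0592/2)·(−1.117) = +1.023 V.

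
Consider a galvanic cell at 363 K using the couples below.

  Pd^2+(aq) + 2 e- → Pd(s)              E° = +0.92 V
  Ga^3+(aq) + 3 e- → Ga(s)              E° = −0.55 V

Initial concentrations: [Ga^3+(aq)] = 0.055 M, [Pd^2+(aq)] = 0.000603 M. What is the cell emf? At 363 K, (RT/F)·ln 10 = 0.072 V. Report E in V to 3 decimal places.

+1.384 V

The Pd²⁺/Pd couple has the more positive E°, so it is the cathode; Ga³⁺/Ga is the anode.
E°cell = +0.92 − (−0.55) = +1.47 V, with n = 6 electrons transferred.
Balancing gives 3 Pd^2+(aq) + 2 Ga(s) → 3 Pd(s) + 2 Ga^3+(aq); hence Q = [Ga^3+(aq)]^2 / [Pd^2+(aq)]^3 = 1.38×10^7 (log Q = 7.140).
E = E° − (0.072/n)·log Q = +1.47 − (0.072/6)(7.140) = +1.384 V.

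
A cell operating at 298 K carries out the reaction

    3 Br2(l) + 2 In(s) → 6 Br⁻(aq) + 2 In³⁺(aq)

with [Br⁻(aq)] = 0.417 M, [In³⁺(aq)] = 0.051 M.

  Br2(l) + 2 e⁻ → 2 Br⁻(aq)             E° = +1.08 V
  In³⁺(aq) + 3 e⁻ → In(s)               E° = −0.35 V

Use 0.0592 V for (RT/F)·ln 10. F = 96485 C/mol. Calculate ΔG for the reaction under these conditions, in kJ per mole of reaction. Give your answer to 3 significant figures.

With Br₂/Br⁻ reduced at the cathode, E°cell = +1.08 − (−0.35) = +1.43 V and n = 6.
The reaction quotient is [Br⁻(aq)]^6·[In³⁺(aq)]^2 = 1.37×10^−5; by Nernst, E = +1.43 − (0.0592/6)(−4.864) = +1.4780 V.
Finally ΔG = −nFE = −(6)(96485 C/mol)(+1.4780 V) = −856 kJ/mol.

−856 kJ/mol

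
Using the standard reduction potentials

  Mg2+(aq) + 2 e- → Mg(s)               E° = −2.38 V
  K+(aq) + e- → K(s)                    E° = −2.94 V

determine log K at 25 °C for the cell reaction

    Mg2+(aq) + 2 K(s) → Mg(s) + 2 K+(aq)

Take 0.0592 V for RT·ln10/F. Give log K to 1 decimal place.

log K = 18.9

The Mg²⁺/Mg couple is reduced (cathode); E°cell = −2.38 − (−2.94) = +0.56 V with n = 2.
At equilibrium E = 0, so log K = nE°cell / 0.0592 = (2)(+0.56) / 0.0592 = 18.9.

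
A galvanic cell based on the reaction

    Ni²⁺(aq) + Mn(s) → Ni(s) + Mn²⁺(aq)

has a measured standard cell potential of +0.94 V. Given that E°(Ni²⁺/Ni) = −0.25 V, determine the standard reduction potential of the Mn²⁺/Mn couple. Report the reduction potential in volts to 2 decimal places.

In the reaction as written the Ni²⁺/Ni couple is reduced (cathode) and Mn²⁺/Mn is oxidized (anode), so E°cell = E°(Ni²⁺/Ni) − E°(Mn²⁺/Mn).
E°(Mn²⁺/Mn) = E°(cathode) − E°cell = −0.25 − (+0.94) = −1.19 V.

−1.19 V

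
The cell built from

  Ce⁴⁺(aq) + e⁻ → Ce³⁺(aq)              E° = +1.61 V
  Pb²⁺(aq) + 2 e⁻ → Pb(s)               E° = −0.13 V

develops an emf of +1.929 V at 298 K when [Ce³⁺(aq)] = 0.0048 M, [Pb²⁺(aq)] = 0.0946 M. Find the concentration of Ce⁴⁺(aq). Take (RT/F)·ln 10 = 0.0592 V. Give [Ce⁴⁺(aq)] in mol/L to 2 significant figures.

2.3 M

The Ce⁴⁺/Ce³⁺ couple has the larger reduction potential, so it is the cathode: E°cell = +1.61 − (−0.13) = +1.74 V and n = 2.
Since E = E° − (0.0592/n)·log Q, log Q = n(E° − E)/0.0592 = −6.385.
Balancing electrons gives 2 Ce⁴⁺(aq) + Pb(s) → 2 Ce³⁺(aq) + Pb²⁺(aq); thus Q = ([Ce³⁺(aq)]^2·[Pb²⁺(aq)]) / [Ce⁴⁺(aq)]^2.
Isolating [Ce⁴⁺(aq)] in Q = 10^{−6.385} yields log [Ce⁴⁺(aq)] = 0.362, i.e. 2.3 M.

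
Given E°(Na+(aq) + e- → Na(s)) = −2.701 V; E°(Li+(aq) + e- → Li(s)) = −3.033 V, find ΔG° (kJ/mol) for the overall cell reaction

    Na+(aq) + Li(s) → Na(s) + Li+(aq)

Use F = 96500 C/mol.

In the reaction as written Na+(aq) is reduced, so the Na⁺/Na couple is the cathode and Li⁺/Li is the anode.
E°cell = −2.701 − (−3.033) = +0.332 V; balancing electrons gives n = 1.
ΔG° = −nFE°cell = −(1)(96500)(+0.332) J/mol = −32.0 kJ/mol.

−32.0 kJ/mol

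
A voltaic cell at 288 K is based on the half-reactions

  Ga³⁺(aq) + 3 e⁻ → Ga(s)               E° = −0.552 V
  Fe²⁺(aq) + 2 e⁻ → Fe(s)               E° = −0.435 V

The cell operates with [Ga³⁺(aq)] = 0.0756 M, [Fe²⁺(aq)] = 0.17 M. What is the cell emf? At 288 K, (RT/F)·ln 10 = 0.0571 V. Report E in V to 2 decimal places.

The Fe²⁺/Fe couple has the more positive E°, so it is the cathode; Ga³⁺/Ga is the anode.
E°cell = E°cat − E°an = −0.435 − (−0.552) = +0.117 V; n = 6.
Balancing gives 3 Fe²⁺(aq) + 2 Ga(s) → 3 Fe(s) + 2 Ga³⁺(aq); hence Q = [Ga³⁺(aq)]^2 / [Fe²⁺(aq)]^3 = 1.16 (log Q = 0.066).
Applying E = E° − (RT ln10/nF)·log Q gives +0.117 − (0.0571/6)(0.066) = +0.12 V.

+0.12 V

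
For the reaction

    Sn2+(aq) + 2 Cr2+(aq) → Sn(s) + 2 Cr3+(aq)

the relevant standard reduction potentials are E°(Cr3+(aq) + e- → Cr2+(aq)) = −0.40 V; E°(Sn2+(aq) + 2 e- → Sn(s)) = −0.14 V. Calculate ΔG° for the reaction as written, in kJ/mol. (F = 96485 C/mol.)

−50.2 kJ/mol

In the reaction as written Sn2+(aq) is reduced, so the Sn²⁺/Sn couple is the cathode and Cr³⁺/Cr²⁺ is the anode.
E°cell = −0.14 − (−0.40) = +0.26 V; balancing electrons gives n = 2.
ΔG° = −nFE°cell = −(2)(96485)(+0.26) J/mol = −50.2 kJ/mol.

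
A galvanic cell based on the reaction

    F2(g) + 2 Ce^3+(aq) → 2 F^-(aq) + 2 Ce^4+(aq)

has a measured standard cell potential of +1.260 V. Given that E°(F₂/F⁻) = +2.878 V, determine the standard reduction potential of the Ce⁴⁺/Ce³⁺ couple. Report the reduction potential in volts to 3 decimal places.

+1.618 V

In the reaction as written the F₂/F⁻ couple is reduced (cathode) and Ce⁴⁺/Ce³⁺ is oxidized (anode), so E°cell = E°(F₂/F⁻) − E°(Ce⁴⁺/Ce³⁺).
E°(Ce⁴⁺/Ce³⁺) = E°(cathode) − E°cell = +2.878 − (+1.260) = +1.618 V.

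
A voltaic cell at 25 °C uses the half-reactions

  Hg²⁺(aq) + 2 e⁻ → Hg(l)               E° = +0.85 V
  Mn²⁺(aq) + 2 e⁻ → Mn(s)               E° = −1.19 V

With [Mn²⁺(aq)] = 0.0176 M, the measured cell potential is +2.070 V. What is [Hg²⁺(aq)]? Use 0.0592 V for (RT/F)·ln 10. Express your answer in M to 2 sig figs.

0.18 M

With Hg²⁺/Hg at the cathode and Mn²⁺/Mn at the anode, E°cell = +0.85 − (−1.19) = +2.04 V (n = 2).
From the Nernst equation, log Q = n(E° − E)/0.0592 = 2·(+2.04 − (+2.070))/0.0592 = −1.014.
Balancing electrons gives Hg²⁺(aq) + Mn(s) → Hg(l) + Mn²⁺(aq); thus Q = [Mn²⁺(aq)] / [Hg²⁺(aq)].
Solving for the unknown gives log [Hg²⁺(aq)] = −0.740, so [Hg²⁺(aq)] ≈ 0.18 M.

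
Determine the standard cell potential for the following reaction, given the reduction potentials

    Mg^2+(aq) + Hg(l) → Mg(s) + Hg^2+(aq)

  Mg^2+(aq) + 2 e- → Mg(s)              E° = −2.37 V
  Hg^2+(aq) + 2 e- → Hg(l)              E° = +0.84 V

−3.21 V

In the reaction as written, Mg^2+(aq) is reduced (cathode) and Hg^2+(aq) is produced by oxidation at the anode.
E°cell = E°(cathode) − E°(anode) = −2.37 − (+0.84) = −3.21 V.
The negative E°cell means the reaction is non-spontaneous in the direction written.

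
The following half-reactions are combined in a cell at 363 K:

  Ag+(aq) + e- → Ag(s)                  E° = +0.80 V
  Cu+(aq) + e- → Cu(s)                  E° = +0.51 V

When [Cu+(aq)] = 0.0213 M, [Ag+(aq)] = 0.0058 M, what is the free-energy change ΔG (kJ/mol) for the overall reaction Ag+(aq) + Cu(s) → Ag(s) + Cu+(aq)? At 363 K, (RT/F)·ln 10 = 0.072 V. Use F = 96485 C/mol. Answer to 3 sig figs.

With Ag⁺/Ag reduced at the cathode, E°cell = +0.80 − (+0.51) = +0.29 V and n = 1.
Q = [Cu+(aq)] / [Ag+(aq)] = 3.67, so log Q = 0.565 and E = +0.29 − (0.072/1)(0.565) = +0.2493 V.
Finally ΔG = −nFE = −(1)(96485 C/mol)(+0.2493 V) = −24.1 kJ/mol.

−24.1 kJ/mol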